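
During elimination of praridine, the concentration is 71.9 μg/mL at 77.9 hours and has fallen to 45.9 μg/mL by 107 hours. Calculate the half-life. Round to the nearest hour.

45 hours

Over Δt = 107 − 77.9 = 29.1 hours, the level fell by a factor of 71.9/45.9 ≈ 1.5664.
n = log₂(1.5664) ≈ 0.6475 half-lives, so t½ = 29.1/0.6475 ≈ 44.942 hours.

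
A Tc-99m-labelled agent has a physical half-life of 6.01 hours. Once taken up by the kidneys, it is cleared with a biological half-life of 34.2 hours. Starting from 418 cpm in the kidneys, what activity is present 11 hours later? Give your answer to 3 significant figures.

94.1 cpm

1/t_eff = 1/t_phys + 1/t_biol = 1/6.01 + 1/34.2 = 0.19563 per hour.
t_eff = 6.01 × 34.2 / (6.01 + 34.2) ≈ 5.1117 hours.
Remaining = 418 × (1/2)^(11/5.1117) = 418 × (1/2)^2.1519 ≈ 94.055 cpm.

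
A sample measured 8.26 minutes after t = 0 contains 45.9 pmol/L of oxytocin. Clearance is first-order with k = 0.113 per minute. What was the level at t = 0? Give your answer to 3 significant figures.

117 pmol/L

t½ = ln 2 / k = 0.69315 / 0.113 ≈ 6.134 minutes.
Number of half-lives elapsed: n = 8.26/6.134 ≈ 1.3466.
A₀ = A × 2^n = 45.9 × 2^1.3466 = 45.9 × 2.5431 ≈ 116.73 pmol/L.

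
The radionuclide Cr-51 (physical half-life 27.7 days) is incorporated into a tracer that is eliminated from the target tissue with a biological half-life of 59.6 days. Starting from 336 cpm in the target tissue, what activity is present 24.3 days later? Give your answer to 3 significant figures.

138 cpm

1/t_eff = 1/t_phys + 1/t_biol = 1/27.7 + 1/59.6 = 0.05288 per day.
t_eff = 27.7 × 59.6 / (27.7 + 59.6) ≈ 18.911 days.
Remaining = 336 × (1/2)^(24.3/18.911) = 336 × (1/2)^1.285 ≈ 137.89 cpm.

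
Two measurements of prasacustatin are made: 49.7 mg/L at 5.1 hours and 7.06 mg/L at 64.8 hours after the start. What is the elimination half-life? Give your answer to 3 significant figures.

21.2 hours

Over Δt = 64.8 − 5.1 = 59.7 hours, the level fell by a factor of 49.7/7.06 ≈ 7.0397.
n = log₂(7.0397) ≈ 2.8155 half-lives, so t½ = 59.7/2.8155 ≈ 21.204 hours.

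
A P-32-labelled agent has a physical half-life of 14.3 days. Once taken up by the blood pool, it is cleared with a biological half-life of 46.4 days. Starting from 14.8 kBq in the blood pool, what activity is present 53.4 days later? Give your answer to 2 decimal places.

0.50 kBq

1/t_eff = 1/t_phys + 1/t_biol = 1/14.3 + 1/46.4 = 0.091482 per day.
t_eff = 14.3 × 46.4 / (14.3 + 46.4) ≈ 10.931 days.
Remaining = 14.8 × (1/2)^(53.4/10.931) = 14.8 × (1/2)^4.8851 ≈ 0.50083 kBq.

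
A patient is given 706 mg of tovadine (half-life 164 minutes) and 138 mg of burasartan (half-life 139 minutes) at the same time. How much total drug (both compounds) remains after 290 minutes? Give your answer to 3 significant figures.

240 mg

tovadine: 706 × (1/2)^(290/164) = 706 × (1/2)^1.7683 ≈ 207.25 mg.
burasartan: 138 × (1/2)^(290/139) = 138 × (1/2)^2.0863 ≈ 32.496 mg.
Total = 207.25 + 32.496 ≈ 239.75 mg.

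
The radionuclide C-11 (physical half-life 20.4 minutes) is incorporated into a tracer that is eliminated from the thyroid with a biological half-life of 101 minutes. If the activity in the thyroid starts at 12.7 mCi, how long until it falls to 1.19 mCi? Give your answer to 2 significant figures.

58 minutes

1/t_eff = 1/t_phys + 1/t_biol = 1/20.4 + 1/101 = 0.058921 per minute.
t_eff = 20.4 × 101 / (20.4 + 101) ≈ 16.972 minutes.
n = log₂(12.7/1.19) ≈ 3.4158; t = 3.4158 × 16.972 ≈ 57.973 minutes.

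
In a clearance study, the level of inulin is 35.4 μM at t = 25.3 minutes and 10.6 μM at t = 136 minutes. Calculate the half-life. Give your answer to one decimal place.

Over Δt = 136 − 25.3 = 110.7 minutes, the level fell by a factor of 35.4/10.6 ≈ 3.3396.
n = log₂(3.3396) ≈ 1.7397 half-lives, so t½ = 110.7/1.7397 ≈ 63.632 minutes.

63.6 minutes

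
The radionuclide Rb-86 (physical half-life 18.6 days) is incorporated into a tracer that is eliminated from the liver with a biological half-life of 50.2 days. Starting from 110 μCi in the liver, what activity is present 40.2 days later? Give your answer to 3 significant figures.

14.1 μCi

1/t_eff = 1/t_phys + 1/t_biol = 1/18.6 + 1/50.2 = 0.073684 per day.
t_eff = 18.6 × 50.2 / (18.6 + 50.2) ≈ 13.572 days.
Remaining = 110 × (1/2)^(40.2/13.572) = 110 × (1/2)^2.9621 ≈ 14.116 μCi.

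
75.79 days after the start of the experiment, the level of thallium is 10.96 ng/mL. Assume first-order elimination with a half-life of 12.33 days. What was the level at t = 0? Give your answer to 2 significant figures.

780 ng/mL

Number of half-lives elapsed: n = 75.79/12.33 ≈ 6.1468.
A₀ = A × 2^n = 10.96 × 2^6.1468 = 10.96 × 70.855 ≈ 776.57 ng/mL.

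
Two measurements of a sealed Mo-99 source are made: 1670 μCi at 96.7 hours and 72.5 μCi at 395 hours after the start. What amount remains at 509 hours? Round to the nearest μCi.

Over Δt = 395 − 96.7 = 298.3 hours, the level fell by a factor of 1670/72.5 ≈ 23.034.
n = log₂(23.034) ≈ 4.5257 half-lives, so t½ = 298.3/4.5257 ≈ 65.912 hours.
From t = 395 to t = 509: 72.5 × (1/2)^((509−395)/65.912) ≈ 21.862 μCi.

22 μCi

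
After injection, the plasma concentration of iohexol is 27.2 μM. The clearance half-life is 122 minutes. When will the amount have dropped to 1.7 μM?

1.7/27.2 = 1/16, so 4 half-lives have elapsed.
t = 4 × 122 = 488 minutes.

488 minutes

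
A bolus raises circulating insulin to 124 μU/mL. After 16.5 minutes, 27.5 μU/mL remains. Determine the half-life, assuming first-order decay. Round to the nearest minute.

8 minutes

A/A₀ = 27.5/124 ≈ 0.22177.
n = log₂(4.5091) ≈ 2.1728 half-lives elapsed in 16.5 minutes.
t½ = 16.5/2.1728 ≈ 7.5938 minutes.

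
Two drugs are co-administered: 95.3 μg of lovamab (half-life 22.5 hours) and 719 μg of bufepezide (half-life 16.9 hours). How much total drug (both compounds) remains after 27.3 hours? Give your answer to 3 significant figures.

276 μg

lovamab: 95.3 × (1/2)^(27.3/22.5) = 95.3 × (1/2)^1.2133 ≈ 41.1 μg.
bufepezide: 719 × (1/2)^(27.3/16.9) = 719 × (1/2)^1.6154 ≈ 234.67 μg.
Total = 41.1 + 234.67 ≈ 275.77 μg.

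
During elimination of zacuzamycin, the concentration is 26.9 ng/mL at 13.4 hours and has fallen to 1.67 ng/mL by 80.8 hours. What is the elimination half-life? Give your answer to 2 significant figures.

17 hours

Over Δt = 80.8 − 13.4 = 67.4 hours, the level fell by a factor of 26.9/1.67 ≈ 16.108.
n = log₂(16.108) ≈ 4.0097 half-lives, so t½ = 67.4/4.0097 ≈ 16.809 hours.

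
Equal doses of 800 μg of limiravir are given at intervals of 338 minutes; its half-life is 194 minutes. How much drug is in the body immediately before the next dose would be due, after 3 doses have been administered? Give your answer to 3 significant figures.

The 3 doses were given 1014, 676, 338 minutes ago.
Total = 800·(1/2)^(1014/194) + 800·(1/2)^(676/194) + 800·(1/2)^(338/194)
      = 21.363 + 71.473 + 239.12 ≈ 331.96 μg.

332 μg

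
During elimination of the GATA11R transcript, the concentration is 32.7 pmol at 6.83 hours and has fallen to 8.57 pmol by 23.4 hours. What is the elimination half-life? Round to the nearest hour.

9 hours

Over Δt = 23.4 − 6.83 = 16.57 hours, the level fell by a factor of 32.7/8.57 ≈ 3.8156.
n = log₂(3.8156) ≈ 1.9319 half-lives, so t½ = 16.57/1.9319 ≈ 8.5769 hours.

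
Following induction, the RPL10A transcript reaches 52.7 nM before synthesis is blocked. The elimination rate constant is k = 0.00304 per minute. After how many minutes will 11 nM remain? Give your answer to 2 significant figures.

520 minutes

t½ = ln 2 / k = 0.69315 / 0.00304 ≈ 228.01 minutes.
Fraction remaining = 11/52.7 ≈ 0.20873.
n = log₂(52.7/11) = ln(4.7909)/ln 2 ≈ 2.2603 half-lives.
t = n × t½ = 2.2603 × 228.01 ≈ 515.37 minutes.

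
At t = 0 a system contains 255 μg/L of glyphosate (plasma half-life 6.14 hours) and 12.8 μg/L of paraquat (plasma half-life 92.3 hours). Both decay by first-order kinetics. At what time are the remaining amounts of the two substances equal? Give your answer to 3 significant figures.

28.4 hours

Set 255·(1/2)^(t/6.14) = 12.8·(1/2)^(t/92.3).
Taking log₂: log₂(255/12.8) = t·(1/6.14 − 1/92.3).
log₂(19.922) = 4.3163; 1/6.14 − 1/92.3 = 0.15203.
t = 4.3163 / 0.15203 ≈ 28.391 hours.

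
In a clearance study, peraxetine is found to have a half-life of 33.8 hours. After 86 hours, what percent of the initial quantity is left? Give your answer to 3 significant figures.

17.1%

n = 86/33.8 ≈ 2.5444 half-lives.
Fraction remaining = (1/2)^2.5444 ≈ 0.17142, i.e. 17.142%.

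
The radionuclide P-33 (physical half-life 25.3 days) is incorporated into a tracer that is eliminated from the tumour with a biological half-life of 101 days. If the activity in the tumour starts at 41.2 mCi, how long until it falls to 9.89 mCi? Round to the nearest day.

42 days

1/t_eff = 1/t_phys + 1/t_biol = 1/25.3 + 1/101 = 0.049427 per day.
t_eff = 25.3 × 101 / (25.3 + 101) ≈ 20.232 days.
n = log₂(41.2/9.89) ≈ 2.0586; t = 2.0586 × 20.232 ≈ 41.65 days.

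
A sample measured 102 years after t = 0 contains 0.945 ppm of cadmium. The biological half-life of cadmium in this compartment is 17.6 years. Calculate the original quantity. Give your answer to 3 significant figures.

52.5 ppm

Number of half-lives elapsed: n = 102/17.6 ≈ 5.7955.
A₀ = A × 2^n = 0.945 × 2^5.7955 = 0.945 × 55.54 ≈ 52.485 ppm.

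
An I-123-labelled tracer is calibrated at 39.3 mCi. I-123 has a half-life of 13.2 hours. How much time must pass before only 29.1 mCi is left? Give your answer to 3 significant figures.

5.72 hours

Fraction remaining = 29.1/39.3 ≈ 0.74046.
n = log₂(39.3/29.1) = ln(1.3505)/ln 2 ≈ 0.43351 half-lives.
t = n × t½ = 0.43351 × 13.2 ≈ 5.7223 hours.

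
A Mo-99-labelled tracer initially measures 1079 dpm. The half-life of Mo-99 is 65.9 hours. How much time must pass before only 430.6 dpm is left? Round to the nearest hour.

87 hours

Fraction remaining = 430.6/1079 ≈ 0.39907.
n = log₂(1079/430.6) = ln(2.5058)/ln 2 ≈ 1.3253 half-lives.
t = n × t½ = 1.3253 × 65.9 ≈ 87.336 hours.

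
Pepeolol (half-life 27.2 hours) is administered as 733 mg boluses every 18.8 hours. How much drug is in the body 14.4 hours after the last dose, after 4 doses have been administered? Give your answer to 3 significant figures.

The 4 doses were given 70.8, 52, 33.2, 14.4 hours ago.
Total = 733·(1/2)^(70.8/27.2) + 733·(1/2)^(52/27.2) + 733·(1/2)^(33.2/27.2) + 733·(1/2)^(14.4/27.2)
      = 120.65 + 194.81 + 314.54 + 507.85 ≈ 1137.8 mg.

1140 mg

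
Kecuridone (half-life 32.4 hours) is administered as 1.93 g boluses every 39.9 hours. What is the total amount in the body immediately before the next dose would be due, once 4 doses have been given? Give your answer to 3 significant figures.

The 4 doses were given 159.6, 119.7, 79.8, 39.9 hours ago.
Total = 1.93·(1/2)^(159.6/32.4) + 1.93·(1/2)^(119.7/32.4) + 1.93·(1/2)^(79.8/32.4) + 1.93·(1/2)^(39.9/32.4)
      = 0.06349 + 0.14908 + 0.35005 + 0.82195 ≈ 1.3846 g.

1.38 g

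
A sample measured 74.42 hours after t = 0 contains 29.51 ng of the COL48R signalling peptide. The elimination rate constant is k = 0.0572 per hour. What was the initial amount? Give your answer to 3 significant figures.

2080 ng

t½ = ln 2 / k = 0.69315 / 0.0572 ≈ 12.118 hours.
Number of half-lives elapsed: n = 74.42/12.118 ≈ 6.1413.
A₀ = A × 2^n = 29.51 × 2^6.1413 = 29.51 × 70.585 ≈ 2083 ng.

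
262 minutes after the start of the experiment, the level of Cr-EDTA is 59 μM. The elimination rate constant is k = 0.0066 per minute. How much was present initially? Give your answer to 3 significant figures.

333 μM

t½ = ln 2 / k = 0.69315 / 0.0066 ≈ 105.02 minutes.
Number of half-lives elapsed: n = 262/105.02 ≈ 2.4947.
A₀ = A × 2^n = 59 × 2^2.4947 = 59 × 5.6361 ≈ 332.53 μM.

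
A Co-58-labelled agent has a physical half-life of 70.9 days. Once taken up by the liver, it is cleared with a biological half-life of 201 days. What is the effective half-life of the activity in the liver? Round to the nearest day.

52 days

1/t_eff = 1/t_phys + 1/t_biol = 1/70.9 + 1/201 = 0.019079 per day.
t_eff = 70.9 × 201 / (70.9 + 201) ≈ 52.412 days.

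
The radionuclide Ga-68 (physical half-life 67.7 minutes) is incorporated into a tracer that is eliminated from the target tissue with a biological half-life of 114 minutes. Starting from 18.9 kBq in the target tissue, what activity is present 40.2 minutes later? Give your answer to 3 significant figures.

1/t_eff = 1/t_phys + 1/t_biol = 1/67.7 + 1/114 = 0.023543 per minute.
t_eff = 67.7 × 114 / (67.7 + 114) ≈ 42.476 minutes.
Remaining = 18.9 × (1/2)^(40.2/42.476) = 18.9 × (1/2)^0.94643 ≈ 9.8075 kBq.

9.81 kBq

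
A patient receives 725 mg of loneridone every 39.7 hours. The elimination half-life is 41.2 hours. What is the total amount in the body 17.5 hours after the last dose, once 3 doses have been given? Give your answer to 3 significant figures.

The 3 doses were given 96.9, 57.2, 17.5 hours ago.
Total = 725·(1/2)^(96.9/41.2) + 725·(1/2)^(57.2/41.2) + 725·(1/2)^(17.5/41.2)
      = 142.01 + 276.95 + 540.1 ≈ 959.06 mg.

959 mg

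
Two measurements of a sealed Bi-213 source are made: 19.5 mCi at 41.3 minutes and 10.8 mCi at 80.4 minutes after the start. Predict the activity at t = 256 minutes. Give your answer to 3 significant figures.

0.760 mCi

Over Δt = 80.4 − 41.3 = 39.1 minutes, the level fell by a factor of 19.5/10.8 ≈ 1.8056.
n = log₂(1.8056) ≈ 0.85244 half-lives, so t½ = 39.1/0.85244 ≈ 45.868 minutes.
From t = 80.4 to t = 256: 10.8 × (1/2)^((256−80.4)/45.868) ≈ 0.76028 mCi.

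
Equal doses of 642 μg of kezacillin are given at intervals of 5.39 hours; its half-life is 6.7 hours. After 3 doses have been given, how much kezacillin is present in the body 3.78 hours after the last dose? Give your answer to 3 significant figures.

The 3 doses were given 14.56, 9.17, 3.78 hours ago.
Total = 642·(1/2)^(14.56/6.7) + 642·(1/2)^(9.17/6.7) + 642·(1/2)^(3.78/6.7)
      = 142.35 + 248.62 + 434.21 ≈ 825.18 μg.

825 μg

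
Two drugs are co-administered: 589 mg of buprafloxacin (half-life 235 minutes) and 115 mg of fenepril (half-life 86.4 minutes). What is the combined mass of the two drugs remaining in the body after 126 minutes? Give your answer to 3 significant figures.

buprafloxacin: 589 × (1/2)^(126/235) = 589 × (1/2)^0.53617 ≈ 406.17 mg.
fenepril: 115 × (1/2)^(126/86.4) = 115 × (1/2)^1.4583 ≈ 41.85 mg.
Total = 406.17 + 41.85 ≈ 448.02 mg.

448 mg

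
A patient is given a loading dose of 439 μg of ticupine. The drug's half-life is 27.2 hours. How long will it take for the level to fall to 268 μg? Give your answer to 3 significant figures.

19.4 hours

Fraction remaining = 268/439 ≈ 0.61048.
n = log₂(439/268) = ln(1.6381)/ln 2 ≈ 0.71199 half-lives.
t = n × t½ = 0.71199 × 27.2 ≈ 19.366 hours.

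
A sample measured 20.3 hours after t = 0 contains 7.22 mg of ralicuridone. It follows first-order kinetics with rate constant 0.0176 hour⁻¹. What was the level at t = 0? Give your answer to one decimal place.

10.3 mg

t½ = ln 2 / λ = 0.69315 / 0.0176 ≈ 39.383 hours.
Number of half-lives elapsed: n = 20.3/39.383 ≈ 0.51545.
A₀ = A × 2^n = 7.22 × 2^0.51545 = 7.22 × 1.4294 ≈ 10.321 mg.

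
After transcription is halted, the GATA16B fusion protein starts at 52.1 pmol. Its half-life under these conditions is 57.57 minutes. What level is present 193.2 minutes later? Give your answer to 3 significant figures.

5.09 pmol

Number of half-lives: n = 193.2/57.57 ≈ 3.3559.
Remaining = 52.1 × (1/2)^3.3559 = 52.1 × 0.097672 ≈ 5.0887 pmol.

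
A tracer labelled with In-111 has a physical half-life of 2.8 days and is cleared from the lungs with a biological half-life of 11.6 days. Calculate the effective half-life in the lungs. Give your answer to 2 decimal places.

1/t_eff = 1/t_phys + 1/t_biol = 1/2.8 + 1/11.6 = 0.44335 per day.
t_eff = 2.8 × 11.6 / (2.8 + 11.6) ≈ 2.2556 days.

2.26 days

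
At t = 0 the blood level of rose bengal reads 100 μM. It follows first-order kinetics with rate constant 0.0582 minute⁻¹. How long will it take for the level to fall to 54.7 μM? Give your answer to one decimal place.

10.4 minutes

t½ = ln 2 / k = 0.69315 / 0.0582 ≈ 11.91 minutes.
Fraction remaining = 54.7/100 ≈ 0.547.
n = log₂(100/54.7) = ln(1.8282)/ln 2 ≈ 0.87039 half-lives.
t = n × t½ = 0.87039 × 11.91 ≈ 10.366 minutes.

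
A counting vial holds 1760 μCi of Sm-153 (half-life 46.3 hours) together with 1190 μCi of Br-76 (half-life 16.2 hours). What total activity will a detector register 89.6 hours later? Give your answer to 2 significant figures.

490 μCi

Sm-153: 1760 × (1/2)^(89.6/46.3) = 1760 × (1/2)^1.9352 ≈ 460.21 μCi.
Br-76: 1190 × (1/2)^(89.6/16.2) = 1190 × (1/2)^5.5309 ≈ 25.739 μCi.
Total = 460.21 + 25.739 ≈ 485.95 μCi.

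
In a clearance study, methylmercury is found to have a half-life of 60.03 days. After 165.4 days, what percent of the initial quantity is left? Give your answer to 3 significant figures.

n = 165.4/60.03 ≈ 2.7553 half-lives.
Fraction remaining = (1/2)^2.7553 ≈ 0.14811, i.e. 14.811%.

14.8%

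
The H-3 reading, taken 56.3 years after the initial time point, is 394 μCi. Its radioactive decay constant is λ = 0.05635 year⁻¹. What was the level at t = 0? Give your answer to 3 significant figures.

t½ = ln 2 / λ = 0.69315 / 0.05635 ≈ 12.301 years.
Number of half-lives elapsed: n = 56.3/12.301 ≈ 4.577.
A₀ = A × 2^n = 394 × 2^4.577 = 394 × 23.867 ≈ 9403.7 μCi.

9400 μCi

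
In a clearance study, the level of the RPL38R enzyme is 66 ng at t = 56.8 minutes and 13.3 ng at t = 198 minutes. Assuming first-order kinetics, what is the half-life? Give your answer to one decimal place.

61.1 minutes

Over Δt = 198 − 56.8 = 141.2 minutes, the level fell by a factor of 66/13.3 ≈ 4.9624.
n = log₂(4.9624) ≈ 2.311 half-lives, so t½ = 141.2/2.311 ≈ 61.098 minutes.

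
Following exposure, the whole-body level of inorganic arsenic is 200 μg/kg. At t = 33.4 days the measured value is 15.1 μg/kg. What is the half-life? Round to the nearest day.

9 days

A/A₀ = 15.1/200 ≈ 0.0755.
n = log₂(13.245) ≈ 3.7274 half-lives elapsed in 33.4 days.
t½ = 33.4/3.7274 ≈ 8.9607 days.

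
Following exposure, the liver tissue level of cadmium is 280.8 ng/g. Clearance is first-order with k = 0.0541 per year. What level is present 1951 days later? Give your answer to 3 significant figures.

t½ = ln 2 / k = 0.69315 / 0.0541 ≈ 12.812 years.
Convert the elapsed time: 1951 days = 5.34521 years.
Number of half-lives: n = 5.34521/12.812 ≈ 0.41719.
Remaining = 280.8 × (1/2)^0.41719 = 280.8 × 0.74888 ≈ 210.29 ng/g.

210 ng/g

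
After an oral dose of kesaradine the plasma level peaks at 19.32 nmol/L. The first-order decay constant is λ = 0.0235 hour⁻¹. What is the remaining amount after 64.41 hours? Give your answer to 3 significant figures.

t½ = ln 2 / λ = 0.69315 / 0.0235 ≈ 29.496 hours.
Number of half-lives: n = 64.41/29.496 ≈ 2.1837.
Remaining = 19.32 × (1/2)^2.1837 = 19.32 × 0.22011 ≈ 4.2525 nmol/L.

4.25 nmol/L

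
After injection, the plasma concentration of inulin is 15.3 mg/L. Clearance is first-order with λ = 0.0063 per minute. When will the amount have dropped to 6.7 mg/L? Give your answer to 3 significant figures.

t½ = ln 2 / λ = 0.69315 / 0.0063 ≈ 110.02 minutes.
Fraction remaining = 6.7/15.3 ≈ 0.43791.
n = log₂(15.3/6.7) = ln(2.2836)/ln 2 ≈ 1.1913 half-lives.
t = n × t½ = 1.1913 × 110.02 ≈ 131.07 minutes.

131 minutes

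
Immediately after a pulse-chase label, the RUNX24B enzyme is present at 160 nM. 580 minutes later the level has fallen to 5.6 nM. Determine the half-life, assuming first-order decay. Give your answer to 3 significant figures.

A/A₀ = 5.6/160 ≈ 0.035.
n = log₂(28.571) ≈ 4.8365 half-lives elapsed in 580 minutes.
t½ = 580/4.8365 ≈ 119.92 minutes.

120 minutes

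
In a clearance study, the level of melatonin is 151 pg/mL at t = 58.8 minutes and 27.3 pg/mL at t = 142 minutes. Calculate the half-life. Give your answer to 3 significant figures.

Over Δt = 142 − 58.8 = 83.2 minutes, the level fell by a factor of 151/27.3 ≈ 5.5311.
n = log₂(5.5311) ≈ 2.4676 half-lives, so t½ = 83.2/2.4676 ≈ 33.717 minutes.

33.7 minutes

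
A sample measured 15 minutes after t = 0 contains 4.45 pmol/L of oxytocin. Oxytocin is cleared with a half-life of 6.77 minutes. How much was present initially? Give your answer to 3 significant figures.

Number of half-lives elapsed: n = 15/6.77 ≈ 2.2157.
A₀ = A × 2^n = 4.45 × 2^2.2157 = 4.45 × 4.6449 ≈ 20.67 pmol/L.

20.7 pmol/L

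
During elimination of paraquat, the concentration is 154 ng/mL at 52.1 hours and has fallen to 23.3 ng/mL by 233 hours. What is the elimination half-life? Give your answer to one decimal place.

Over Δt = 233 − 52.1 = 180.9 hours, the level fell by a factor of 154/23.3 ≈ 6.6094.
n = log₂(6.6094) ≈ 2.7245 half-lives, so t½ = 180.9/2.7245 ≈ 66.397 hours.

66.4 hours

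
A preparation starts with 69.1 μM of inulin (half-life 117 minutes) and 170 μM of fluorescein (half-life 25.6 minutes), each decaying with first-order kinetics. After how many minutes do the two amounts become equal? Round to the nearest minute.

43 minutes

Set 69.1·(1/2)^(t/117) = 170·(1/2)^(t/25.6).
Taking log₂: log₂(69.1/170) = t·(1/117 − 1/25.6).
log₂(0.40647) = -1.2988; 1/117 − 1/25.6 = -0.030515.
t = -1.2988 / -0.030515 ≈ 42.561 minutes.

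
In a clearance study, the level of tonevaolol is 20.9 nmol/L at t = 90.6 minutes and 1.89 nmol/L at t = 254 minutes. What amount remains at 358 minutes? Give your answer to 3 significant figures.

0.409 nmol/L

Over Δt = 254 − 90.6 = 163.4 minutes, the level fell by a factor of 20.9/1.89 ≈ 11.058.
n = log₂(11.058) ≈ 3.467 half-lives, so t½ = 163.4/3.467 ≈ 47.129 minutes.
From t = 254 to t = 358: 1.89 × (1/2)^((358−254)/47.129) ≈ 0.40943 nmol/L.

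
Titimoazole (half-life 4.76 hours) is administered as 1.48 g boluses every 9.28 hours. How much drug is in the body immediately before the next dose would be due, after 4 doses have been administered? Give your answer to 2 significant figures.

0.51 g

The 4 doses were given 37.12, 27.84, 18.56, 9.28 hours ago.
Total = 1.48·(1/2)^(37.12/4.76) + 1.48·(1/2)^(27.84/4.76) + 1.48·(1/2)^(18.56/4.76) + 1.48·(1/2)^(9.28/4.76)
      = 0.0066487 + 0.025681 + 0.099197 + 0.38316 ≈ 0.51469 g.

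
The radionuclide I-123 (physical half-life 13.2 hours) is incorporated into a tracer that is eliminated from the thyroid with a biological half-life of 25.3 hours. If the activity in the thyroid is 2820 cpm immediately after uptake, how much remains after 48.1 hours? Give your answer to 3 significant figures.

60.4 cpm

1/t_eff = 1/t_phys + 1/t_biol = 1/13.2 + 1/25.3 = 0.11528 per hour.
t_eff = 13.2 × 25.3 / (13.2 + 25.3) ≈ 8.6743 hours.
Remaining = 2820 × (1/2)^(48.1/8.6743) = 2820 × (1/2)^5.5451 ≈ 60.395 cpm.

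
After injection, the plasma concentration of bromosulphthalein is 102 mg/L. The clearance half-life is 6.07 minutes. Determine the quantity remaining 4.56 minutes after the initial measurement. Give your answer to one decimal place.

60.6 mg/L

Number of half-lives: n = 4.56/6.07 ≈ 0.75124.
Remaining = 102 × (1/2)^0.75124 = 102 × 0.59409 ≈ 60.598 mg/L.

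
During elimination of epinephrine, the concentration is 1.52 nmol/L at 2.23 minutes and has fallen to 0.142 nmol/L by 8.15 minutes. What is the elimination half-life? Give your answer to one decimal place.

1.7 minutes

Over Δt = 8.15 − 2.23 = 5.92 minutes, the level fell by a factor of 1.52/0.142 ≈ 10.704.
n = log₂(10.704) ≈ 3.4201 half-lives, so t½ = 5.92/3.4201 ≈ 1.7309 minutes.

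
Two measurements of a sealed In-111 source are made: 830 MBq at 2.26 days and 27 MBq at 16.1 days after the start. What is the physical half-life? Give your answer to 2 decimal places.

2.80 days

Over Δt = 16.1 − 2.26 = 13.84 days, the level fell by a factor of 830/27 ≈ 30.741.
n = log₂(30.741) ≈ 4.9421 half-lives, so t½ = 13.84/4.9421 ≈ 2.8004 days.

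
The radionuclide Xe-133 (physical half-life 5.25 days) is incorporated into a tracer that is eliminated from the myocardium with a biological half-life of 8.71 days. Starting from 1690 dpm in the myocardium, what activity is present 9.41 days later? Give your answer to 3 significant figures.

231 dpm

1/t_eff = 1/t_phys + 1/t_biol = 1/5.25 + 1/8.71 = 0.30529 per day.
t_eff = 5.25 × 8.71 / (5.25 + 8.71) ≈ 3.2756 days.
Remaining = 1690 × (1/2)^(9.41/3.2756) = 1690 × (1/2)^2.8727 ≈ 230.73 dpm.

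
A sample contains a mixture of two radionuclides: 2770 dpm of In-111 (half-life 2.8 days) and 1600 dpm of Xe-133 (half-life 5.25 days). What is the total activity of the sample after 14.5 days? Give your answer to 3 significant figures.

In-111: 2770 × (1/2)^(14.5/2.8) = 2770 × (1/2)^5.1786 ≈ 76.485 dpm.
Xe-133: 1600 × (1/2)^(14.5/5.25) = 1600 × (1/2)^2.7619 ≈ 235.89 dpm.
Total = 76.485 + 235.89 ≈ 312.37 dpm.

312 dpm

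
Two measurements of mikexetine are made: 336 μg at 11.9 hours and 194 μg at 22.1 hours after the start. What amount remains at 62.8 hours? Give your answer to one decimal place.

21.7 μg

Over Δt = 22.1 − 11.9 = 10.2 hours, the level fell by a factor of 336/194 ≈ 1.732.
n = log₂(1.732) ≈ 0.7924 half-lives, so t½ = 10.2/0.7924 ≈ 12.872 hours.
From t = 22.1 to t = 62.8: 194 × (1/2)^((62.8−22.1)/12.872) ≈ 21.677 μg.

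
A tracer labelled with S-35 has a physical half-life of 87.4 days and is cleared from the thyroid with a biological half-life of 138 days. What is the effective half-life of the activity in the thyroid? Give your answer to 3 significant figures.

53.5 days

1/t_eff = 1/t_phys + 1/t_biol = 1/87.4 + 1/138 = 0.018688 per day.
t_eff = 87.4 × 138 / (87.4 + 138) ≈ 53.51 days.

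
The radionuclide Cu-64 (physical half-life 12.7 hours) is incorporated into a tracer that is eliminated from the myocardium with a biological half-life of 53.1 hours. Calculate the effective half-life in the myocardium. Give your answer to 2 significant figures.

1/t_eff = 1/t_phys + 1/t_biol = 1/12.7 + 1/53.1 = 0.097573 per hour.
t_eff = 12.7 × 53.1 / (12.7 + 53.1) ≈ 10.249 hours.

10 hours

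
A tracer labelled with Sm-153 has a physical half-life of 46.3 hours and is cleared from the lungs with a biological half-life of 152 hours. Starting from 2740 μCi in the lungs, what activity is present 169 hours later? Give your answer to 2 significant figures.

100 μCi

1/t_eff = 1/t_phys + 1/t_biol = 1/46.3 + 1/152 = 0.028177 per hour.
t_eff = 46.3 × 152 / (46.3 + 152) ≈ 35.49 hours.
Remaining = 2740 × (1/2)^(169/35.49) = 2740 × (1/2)^4.762 ≈ 100.99 μCi.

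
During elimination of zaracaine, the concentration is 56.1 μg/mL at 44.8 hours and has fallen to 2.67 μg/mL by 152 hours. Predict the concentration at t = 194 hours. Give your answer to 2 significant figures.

0.81 μg/mL

Over Δt = 152 − 44.8 = 107.2 hours, the level fell by a factor of 56.1/2.67 ≈ 21.011.
n = log₂(21.011) ≈ 4.3931 half-lives, so t½ = 107.2/4.3931 ≈ 24.402 hours.
From t = 152 to t = 194: 2.67 × (1/2)^((194−152)/24.402) ≈ 0.80982 μg/mL.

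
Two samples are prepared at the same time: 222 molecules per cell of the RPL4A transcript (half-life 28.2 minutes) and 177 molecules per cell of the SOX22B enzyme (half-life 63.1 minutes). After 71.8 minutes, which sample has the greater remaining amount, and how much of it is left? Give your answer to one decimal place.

SOX22B enzyme, 80.4 molecules per cell

RPL4A transcript: 222 × (1/2)^2.5461 ≈ 38.01 molecules per cell.
SOX22B enzyme: 177 × (1/2)^1.1379 ≈ 80.434 molecules per cell.
SOX22B enzyme has more remaining, at ≈ 80.434 molecules per cell.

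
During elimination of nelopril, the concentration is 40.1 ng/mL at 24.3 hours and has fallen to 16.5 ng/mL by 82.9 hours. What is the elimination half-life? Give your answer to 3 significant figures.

Over Δt = 82.9 − 24.3 = 58.6 hours, the level fell by a factor of 40.1/16.5 ≈ 2.4303.
n = log₂(2.4303) ≈ 1.2811 half-lives, so t½ = 58.6/1.2811 ≈ 45.741 hours.

45.7 hours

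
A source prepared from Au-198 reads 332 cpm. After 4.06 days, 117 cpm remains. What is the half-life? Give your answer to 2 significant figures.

A/A₀ = 117/332 ≈ 0.35241.
n = log₂(2.8376) ≈ 1.5047 half-lives elapsed in 4.06 days.
t½ = 4.06/1.5047 ≈ 2.6983 days.

2.7 days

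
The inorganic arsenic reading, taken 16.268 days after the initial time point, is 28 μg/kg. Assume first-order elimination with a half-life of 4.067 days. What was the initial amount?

Number of half-lives elapsed: n = 16.268/4.067 ≈ 4.
A₀ = A × 2^n = 28 × 2^4 = 28 × 16 ≈ 448 μg/kg.

448 μg/kg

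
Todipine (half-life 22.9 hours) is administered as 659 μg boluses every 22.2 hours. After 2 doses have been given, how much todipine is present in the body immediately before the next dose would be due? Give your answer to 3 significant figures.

508 μg

The 2 doses were given 44.4, 22.2 hours ago.
Total = 659·(1/2)^(44.4/22.9) + 659·(1/2)^(22.2/22.9)
      = 171.88 + 336.56 ≈ 508.44 μg.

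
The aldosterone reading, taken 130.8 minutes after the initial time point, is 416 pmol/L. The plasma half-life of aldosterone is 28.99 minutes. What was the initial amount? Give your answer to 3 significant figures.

9490 pmol/L

Number of half-lives elapsed: n = 130.8/28.99 ≈ 4.5119.
A₀ = A × 2^n = 416 × 2^4.5119 = 416 × 22.815 ≈ 9491 pmol/L.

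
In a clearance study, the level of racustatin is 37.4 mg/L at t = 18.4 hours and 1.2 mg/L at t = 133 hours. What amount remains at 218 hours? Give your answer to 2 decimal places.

Over Δt = 133 − 18.4 = 114.6 hours, the level fell by a factor of 37.4/1.2 ≈ 31.167.
n = log₂(31.167) ≈ 4.9619 half-lives, so t½ = 114.6/4.9619 ≈ 23.096 hours.
From t = 133 to t = 218: 1.2 × (1/2)^((218−133)/23.096) ≈ 0.093604 mg/L.

0.09 mg/L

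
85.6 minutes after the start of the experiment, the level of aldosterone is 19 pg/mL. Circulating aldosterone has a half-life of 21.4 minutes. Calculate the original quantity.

Number of half-lives elapsed: n = 85.6/21.4 ≈ 4.
A₀ = A × 2^n = 19 × 2^4 = 19 × 16 ≈ 304 pg/mL.

304 pg/mL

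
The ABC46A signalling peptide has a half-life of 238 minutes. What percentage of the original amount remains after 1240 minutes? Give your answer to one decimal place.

2.7%

n = 1240/238 ≈ 5.2101 half-lives.
Fraction remaining = (1/2)^5.2101 ≈ 0.027015, i.e. 2.7015%.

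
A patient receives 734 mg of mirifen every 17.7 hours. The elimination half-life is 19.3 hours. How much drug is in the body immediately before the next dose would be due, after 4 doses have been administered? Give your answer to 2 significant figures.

The 4 doses were given 70.8, 53.1, 35.4, 17.7 hours ago.
Total = 734·(1/2)^(70.8/19.3) + 734·(1/2)^(53.1/19.3) + 734·(1/2)^(35.4/19.3) + 734·(1/2)^(17.7/19.3)
      = 57.73 + 109.01 + 205.85 + 388.71 ≈ 761.3 mg.

760 mg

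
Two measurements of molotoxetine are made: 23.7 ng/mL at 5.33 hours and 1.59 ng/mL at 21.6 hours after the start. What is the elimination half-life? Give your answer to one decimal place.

Over Δt = 21.6 − 5.33 = 16.27 hours, the level fell by a factor of 23.7/1.59 ≈ 14.906.
n = log₂(14.906) ≈ 3.8978 half-lives, so t½ = 16.27/3.8978 ≈ 4.1742 hours.

4.2 hours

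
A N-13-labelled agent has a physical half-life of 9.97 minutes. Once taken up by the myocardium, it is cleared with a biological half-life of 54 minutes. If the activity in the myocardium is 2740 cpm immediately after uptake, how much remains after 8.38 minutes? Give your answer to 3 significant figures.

1370 cpm

1/t_eff = 1/t_phys + 1/t_biol = 1/9.97 + 1/54 = 0.11882 per minute.
t_eff = 9.97 × 54 / (9.97 + 54) ≈ 8.4161 minutes.
Remaining = 2740 × (1/2)^(8.38/8.4161) = 2740 × (1/2)^0.99571 ≈ 1374.1 cpm.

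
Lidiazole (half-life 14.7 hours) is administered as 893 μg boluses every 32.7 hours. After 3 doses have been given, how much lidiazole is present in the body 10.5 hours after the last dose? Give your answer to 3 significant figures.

The 3 doses were given 75.9, 43.2, 10.5 hours ago.
Total = 893·(1/2)^(75.9/14.7) + 893·(1/2)^(43.2/14.7) + 893·(1/2)^(10.5/14.7)
      = 24.92 + 116.46 + 544.29 ≈ 685.67 μg.

686 μg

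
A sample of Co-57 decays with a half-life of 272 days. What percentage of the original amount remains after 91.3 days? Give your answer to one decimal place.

79.2%

n = 91.3/272 ≈ 0.33566 half-lives.
Fraction remaining = (1/2)^0.33566 ≈ 0.79242, i.e. 79.242%.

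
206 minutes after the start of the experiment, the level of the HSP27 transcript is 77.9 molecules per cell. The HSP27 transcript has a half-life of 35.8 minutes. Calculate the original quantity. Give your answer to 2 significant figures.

4200 molecules per cell

Number of half-lives elapsed: n = 206/35.8 ≈ 5.7542.
A₀ = A × 2^n = 77.9 × 2^5.7542 = 77.9 × 53.974 ≈ 4204.6 molecules per cell.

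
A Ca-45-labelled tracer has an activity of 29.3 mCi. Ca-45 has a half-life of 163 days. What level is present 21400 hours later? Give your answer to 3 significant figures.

Convert the elapsed time: 21400 hours = 891.667 days.
Number of half-lives: n = 891.667/163 ≈ 5.4703.
Remaining = 29.3 × (1/2)^5.4703 = 29.3 × 0.022556 ≈ 0.66089 mCi.

0.661 mCi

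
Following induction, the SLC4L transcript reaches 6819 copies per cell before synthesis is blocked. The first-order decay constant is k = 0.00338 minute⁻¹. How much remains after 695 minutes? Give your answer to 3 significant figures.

t½ = ln 2 / k = 0.69315 / 0.00338 ≈ 205.07 minutes.
Number of half-lives: n = 695/205.07 ≈ 3.389.
Remaining = 6819 × (1/2)^3.389 = 6819 × 0.095455 ≈ 650.91 copies per cell.

651 copies per cell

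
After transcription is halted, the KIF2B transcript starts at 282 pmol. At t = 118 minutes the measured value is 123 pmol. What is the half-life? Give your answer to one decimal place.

98.6 minutes

A/A₀ = 123/282 ≈ 0.43617.
n = log₂(2.2927) ≈ 1.197 half-lives elapsed in 118 minutes.
t½ = 118/1.197 ≈ 98.577 minutes.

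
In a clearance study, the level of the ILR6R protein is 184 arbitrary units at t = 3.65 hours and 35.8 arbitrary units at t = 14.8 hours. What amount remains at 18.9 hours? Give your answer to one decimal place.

19.6 arbitrary units

Over Δt = 14.8 − 3.65 = 11.15 hours, the level fell by a factor of 184/35.8 ≈ 5.1397.
n = log₂(5.1397) ≈ 2.3617 half-lives, so t½ = 11.15/2.3617 ≈ 4.7212 hours.
From t = 14.8 to t = 18.9: 35.8 × (1/2)^((18.9−14.8)/4.7212) ≈ 19.609 arbitrary units.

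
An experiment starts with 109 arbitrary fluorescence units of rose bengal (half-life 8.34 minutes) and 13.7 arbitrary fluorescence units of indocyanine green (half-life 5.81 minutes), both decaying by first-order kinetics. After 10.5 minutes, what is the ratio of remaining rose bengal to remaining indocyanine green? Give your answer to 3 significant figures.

11.6

rose bengal: 109 × (1/2)^(10.5/8.34) = 109 × (1/2)^1.259 ≈ 45.544 arbitrary fluorescence units.
indocyanine green: 13.7 × (1/2)^(10.5/5.81) = 13.7 × (1/2)^1.8072 ≈ 3.9146 arbitrary fluorescence units.
Ratio ≈ 45.544 / 3.9146 ≈ 11.634.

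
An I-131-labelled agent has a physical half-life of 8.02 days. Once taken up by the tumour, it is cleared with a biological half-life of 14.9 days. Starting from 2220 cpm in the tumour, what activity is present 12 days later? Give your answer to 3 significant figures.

450 cpm

1/t_eff = 1/t_phys + 1/t_biol = 1/8.02 + 1/14.9 = 0.1918 per day.
t_eff = 8.02 × 14.9 / (8.02 + 14.9) ≈ 5.2137 days.
Remaining = 2220 × (1/2)^(12/5.2137) = 2220 × (1/2)^2.3016 ≈ 450.29 cpm.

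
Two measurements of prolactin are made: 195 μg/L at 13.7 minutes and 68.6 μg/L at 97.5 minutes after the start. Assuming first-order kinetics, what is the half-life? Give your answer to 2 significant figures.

56 minutes

Over Δt = 97.5 − 13.7 = 83.8 minutes, the level fell by a factor of 195/68.6 ≈ 2.8426.
n = log₂(2.8426) ≈ 1.5072 half-lives, so t½ = 83.8/1.5072 ≈ 55.6 minutes.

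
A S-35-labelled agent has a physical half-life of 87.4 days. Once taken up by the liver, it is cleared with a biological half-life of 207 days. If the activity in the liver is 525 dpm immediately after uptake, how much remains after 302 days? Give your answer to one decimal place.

17.4 dpm

1/t_eff = 1/t_phys + 1/t_biol = 1/87.4 + 1/207 = 0.016273 per day.
t_eff = 87.4 × 207 / (87.4 + 207) ≈ 61.453 days.
Remaining = 525 × (1/2)^(302/61.453) = 525 × (1/2)^4.9143 ≈ 17.41 dpm.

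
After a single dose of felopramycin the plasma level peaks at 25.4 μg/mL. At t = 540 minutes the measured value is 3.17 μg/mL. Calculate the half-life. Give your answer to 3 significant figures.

180 minutes

A/A₀ = 3.17/25.4 ≈ 0.1248.
n = log₂(8.0126) ≈ 3.0023 half-lives elapsed in 540 minutes.
t½ = 540/3.0023 ≈ 179.86 minutes.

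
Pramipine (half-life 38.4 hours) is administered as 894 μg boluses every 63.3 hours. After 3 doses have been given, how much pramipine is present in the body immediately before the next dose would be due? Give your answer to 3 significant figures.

The 3 doses were given 189.9, 126.6, 63.3 hours ago.
Total = 894·(1/2)^(189.9/38.4) + 894·(1/2)^(126.6/38.4) + 894·(1/2)^(63.3/38.4)
      = 29.017 + 90.966 + 285.17 ≈ 405.16 μg.

405 μg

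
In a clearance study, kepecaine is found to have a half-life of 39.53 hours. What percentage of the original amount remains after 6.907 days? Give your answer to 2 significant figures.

5.5%

6.907 days = 165.768 hours.
n = 165.768/39.53 ≈ 4.1935 half-lives.
Fraction remaining = (1/2)^4.1935 ≈ 0.054656, i.e. 5.4656%.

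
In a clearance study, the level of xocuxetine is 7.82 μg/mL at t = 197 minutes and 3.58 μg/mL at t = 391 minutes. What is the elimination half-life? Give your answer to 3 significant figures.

Over Δt = 391 − 197 = 194 minutes, the level fell by a factor of 7.82/3.58 ≈ 2.1844.
n = log₂(2.1844) ≈ 1.1272 half-lives, so t½ = 194/1.1272 ≈ 172.11 minutes.

172 minutes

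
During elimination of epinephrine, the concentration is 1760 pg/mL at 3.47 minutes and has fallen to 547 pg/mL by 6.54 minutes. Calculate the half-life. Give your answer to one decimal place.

Over Δt = 6.54 − 3.47 = 3.07 minutes, the level fell by a factor of 1760/547 ≈ 3.2176.
n = log₂(3.2176) ≈ 1.686 half-lives, so t½ = 3.07/1.686 ≈ 1.8209 minutes.

1.8 minutes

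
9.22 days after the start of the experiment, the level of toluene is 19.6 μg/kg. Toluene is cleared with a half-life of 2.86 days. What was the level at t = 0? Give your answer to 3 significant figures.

Number of half-lives elapsed: n = 9.22/2.86 ≈ 3.2238.
A₀ = A × 2^n = 19.6 × 2^3.2238 = 19.6 × 9.3423 ≈ 183.11 μg/kg.

183 μg/kg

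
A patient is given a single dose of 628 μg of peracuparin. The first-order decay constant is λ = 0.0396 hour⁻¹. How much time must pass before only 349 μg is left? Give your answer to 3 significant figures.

t½ = ln 2 / λ = 0.69315 / 0.0396 ≈ 17.504 hours.
Fraction remaining = 349/628 ≈ 0.55573.
n = log₂(628/349) = ln(1.7994)/ln 2 ≈ 0.84754 half-lives.
t = n × t½ = 0.84754 × 17.504 ≈ 14.835 hours.

14.8 hours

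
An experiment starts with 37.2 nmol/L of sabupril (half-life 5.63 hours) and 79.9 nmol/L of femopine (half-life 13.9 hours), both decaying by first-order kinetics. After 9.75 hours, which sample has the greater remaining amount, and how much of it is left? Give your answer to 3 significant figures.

sabupril: 37.2 × (1/2)^1.7318 ≈ 11.2 nmol/L.
femopine: 79.9 × (1/2)^0.70144 ≈ 49.135 nmol/L.
Femopine has more remaining, at ≈ 49.135 nmol/L.

femopine, 49.1 nmol/L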